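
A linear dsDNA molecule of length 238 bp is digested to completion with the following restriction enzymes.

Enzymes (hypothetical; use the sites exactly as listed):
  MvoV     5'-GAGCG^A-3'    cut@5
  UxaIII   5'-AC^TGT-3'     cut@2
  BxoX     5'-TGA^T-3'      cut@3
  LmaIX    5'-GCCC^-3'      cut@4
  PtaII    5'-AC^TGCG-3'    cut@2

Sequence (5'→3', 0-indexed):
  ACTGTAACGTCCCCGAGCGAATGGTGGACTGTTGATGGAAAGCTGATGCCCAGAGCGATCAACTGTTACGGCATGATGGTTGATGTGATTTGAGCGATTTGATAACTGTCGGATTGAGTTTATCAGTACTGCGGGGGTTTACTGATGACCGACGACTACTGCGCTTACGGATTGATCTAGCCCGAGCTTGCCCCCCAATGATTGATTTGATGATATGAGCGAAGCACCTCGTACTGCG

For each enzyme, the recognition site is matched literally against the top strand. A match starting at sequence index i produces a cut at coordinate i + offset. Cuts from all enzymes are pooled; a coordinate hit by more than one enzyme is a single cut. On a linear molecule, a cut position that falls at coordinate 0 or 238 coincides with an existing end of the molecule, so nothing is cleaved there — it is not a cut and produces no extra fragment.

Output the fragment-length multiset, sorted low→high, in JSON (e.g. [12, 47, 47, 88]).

[2,3,4,4,4,5,5,5,6,6,6,6,7,8,8,8,8,10,10,11,13,13,14,16,16,17,23]

Scan for sites:
  MvoV GAGCGA/5: at [14, 52, 91, 216] ⇒ [19, 57, 96, 221]
  UxaIII ACTGT/2: at [0, 27, 61, 104] ⇒ [2, 29, 63, 106]
  BxoX TGAT/3: at [32, 43, 73, 80, 85, 99, 142, 172, 198, 202, 207, 210] ⇒ [35, 46, 76, 83, 88, 102, 145, 175, 201, 205, 210, 213]
  LmaIX GCCC/4: at [47, 179, 189] ⇒ [51, 183, 193]
  PtaII ACTGCG/2: at [127, 157, 232] ⇒ [129, 159, 234]

All cut coordinates (distinct, sorted): [2, 19, 29, 35, 46, 51, 57, 63, 76, 83, 88, 96, 102, 106, 129, 145, 159, 175, 183, 193, 201, 205, 210, 213, 221, 234]

Fragments:
  [0,2): 2 bp
  [2,19): 17 bp
  [19,29): 10 bp
  [29,35): 6 bp
  [35,46): 11 bp
  [46,51): 5 bp
  [51,57): 6 bp
  [57,63): 6 bp
  [63,76): 13 bp
  [76,83): 7 bp
  [83,88): 5 bp
  [88,96): 8 bp
  [96,102): 6 bp
  [102,106): 4 bp
  [106,129): 23 bp
  [129,145): 16 bp
  [145,159): 14 bp
  [159,175): 16 bp
  [175,183): 8 bp
  [183,193): 10 bp
  [193,201): 8 bp
  [201,205): 4 bp
  [205,210): 5 bp
  [210,213): 3 bp
  [213,221): 8 bp
  [221,234): 13 bp
  [234,238): 4 bp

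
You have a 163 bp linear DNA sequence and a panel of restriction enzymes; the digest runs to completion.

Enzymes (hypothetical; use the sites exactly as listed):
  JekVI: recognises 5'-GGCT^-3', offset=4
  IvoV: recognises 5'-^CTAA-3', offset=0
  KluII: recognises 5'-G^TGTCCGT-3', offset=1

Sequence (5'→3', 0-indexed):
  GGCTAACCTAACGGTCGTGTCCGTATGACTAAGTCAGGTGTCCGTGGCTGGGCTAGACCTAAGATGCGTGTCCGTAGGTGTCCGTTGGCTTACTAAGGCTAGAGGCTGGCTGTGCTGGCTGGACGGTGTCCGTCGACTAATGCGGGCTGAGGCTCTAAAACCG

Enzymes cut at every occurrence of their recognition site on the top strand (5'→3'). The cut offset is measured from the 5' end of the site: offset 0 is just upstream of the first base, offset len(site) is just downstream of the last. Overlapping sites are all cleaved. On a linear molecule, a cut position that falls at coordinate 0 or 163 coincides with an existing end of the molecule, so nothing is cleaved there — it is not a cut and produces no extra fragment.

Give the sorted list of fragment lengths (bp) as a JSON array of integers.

Scan for sites:
  JekVI (GGCT, off=4): starts [0, 45, 50, 86, 96, 103, 107, 116, 144, 150] → cuts [4, 49, 54, 90, 100, 107, 111, 120, 148, 154]
  IvoV (CTAA, off=0): starts [2, 7, 28, 58, 92, 136, 154] → cuts [2, 7, 28, 58, 92, 136, 154]
  KluII (GTGTCCGT, off=1): starts [16, 37, 67, 77, 125] → cuts [17, 38, 68, 78, 126]

All cut coordinates (distinct, sorted): [2, 4, 7, 17, 28, 38, 49, 54, 58, 68, 78, 90, 92, 100, 107, 111, 120, 126, 136, 148, 154]

Fragments:
  [0,2): 2 bp
  [2,4): 2 bp
  [4,7): 3 bp
  [7,17): 10 bp
  [17,28): 11 bp
  [28,38): 10 bp
  [38,49): 11 bp
  [49,54): 5 bp
  [54,58): 4 bp
  [58,68): 10 bp
  [68,78): 10 bp
  [78,90): 12 bp
  [90,92): 2 bp
  [92,100): 8 bp
  [100,107): 7 bp
  [107,111): 4 bp
  [111,120): 9 bp
  [120,126): 6 bp
  [126,136): 10 bp
  [136,148): 12 bp
  [148,154): 6 bp
  [154,163): 9 bp

[2,2,2,3,4,4,5,6,6,7,8,9,9,10,10,10,10,10,11,11,12,12]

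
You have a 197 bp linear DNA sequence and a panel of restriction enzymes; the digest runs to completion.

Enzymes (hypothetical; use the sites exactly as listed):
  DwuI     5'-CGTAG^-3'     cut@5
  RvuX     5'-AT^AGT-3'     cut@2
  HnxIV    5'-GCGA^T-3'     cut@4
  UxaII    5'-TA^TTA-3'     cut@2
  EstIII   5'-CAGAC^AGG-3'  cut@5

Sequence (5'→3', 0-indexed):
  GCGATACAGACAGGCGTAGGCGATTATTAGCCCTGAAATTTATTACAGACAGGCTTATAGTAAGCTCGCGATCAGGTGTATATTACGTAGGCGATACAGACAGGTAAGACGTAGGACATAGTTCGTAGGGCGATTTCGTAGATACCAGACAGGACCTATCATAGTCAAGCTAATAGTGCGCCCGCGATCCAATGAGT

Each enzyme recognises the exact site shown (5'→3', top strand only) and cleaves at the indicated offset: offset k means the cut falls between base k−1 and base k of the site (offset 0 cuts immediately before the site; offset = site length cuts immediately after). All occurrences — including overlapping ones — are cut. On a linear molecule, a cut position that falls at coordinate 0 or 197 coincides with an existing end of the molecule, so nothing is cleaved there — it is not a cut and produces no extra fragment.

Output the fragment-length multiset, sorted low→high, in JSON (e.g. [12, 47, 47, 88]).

Scan for sites:
  DwuI CGTAG/5: at [14, 85, 109, 123, 136] ⇒ [19, 90, 114, 128, 141]
  RvuX ATAGT/2: at [56, 117, 160, 172] ⇒ [58, 119, 162, 174]
  HnxIV GCGAT/4: at [0, 19, 67, 90, 129, 183] ⇒ [4, 23, 71, 94, 133, 187]
  UxaII TATTA/2: at [24, 40, 80] ⇒ [26, 42, 82]
  EstIII CAGACAGG/5: at [6, 45, 96, 145] ⇒ [11, 50, 101, 150]

All cut coordinates (distinct, sorted): [4, 11, 19, 23, 26, 42, 50, 58, 71, 82, 90, 94, 101, 114, 119, 128, 133, 141, 150, 162, 174, 187]

Fragment lengths:
  [0,4): 4 bp
  [4,11): 7 bp
  [11,19): 8 bp
  [19,23): 4 bp
  [23,26): 3 bp
  [26,42): 16 bp
  [42,50): 8 bp
  [50,58): 8 bp
  [58,71): 13 bp
  [71,82): 11 bp
  [82,90): 8 bp
  [90,94): 4 bp
  [94,101): 7 bp
  [101,114): 13 bp
  [114,119): 5 bp
  [119,128): 9 bp
  [128,133): 5 bp
  [133,141): 8 bp
  [141,150): 9 bp
  [150,162): 12 bp
  [162,174): 12 bp
  [174,187): 13 bp
  [187,197): 10 bp

[3,4,4,4,5,5,7,7,8,8,8,8,8,9,9,10,11,12,12,13,13,13,16]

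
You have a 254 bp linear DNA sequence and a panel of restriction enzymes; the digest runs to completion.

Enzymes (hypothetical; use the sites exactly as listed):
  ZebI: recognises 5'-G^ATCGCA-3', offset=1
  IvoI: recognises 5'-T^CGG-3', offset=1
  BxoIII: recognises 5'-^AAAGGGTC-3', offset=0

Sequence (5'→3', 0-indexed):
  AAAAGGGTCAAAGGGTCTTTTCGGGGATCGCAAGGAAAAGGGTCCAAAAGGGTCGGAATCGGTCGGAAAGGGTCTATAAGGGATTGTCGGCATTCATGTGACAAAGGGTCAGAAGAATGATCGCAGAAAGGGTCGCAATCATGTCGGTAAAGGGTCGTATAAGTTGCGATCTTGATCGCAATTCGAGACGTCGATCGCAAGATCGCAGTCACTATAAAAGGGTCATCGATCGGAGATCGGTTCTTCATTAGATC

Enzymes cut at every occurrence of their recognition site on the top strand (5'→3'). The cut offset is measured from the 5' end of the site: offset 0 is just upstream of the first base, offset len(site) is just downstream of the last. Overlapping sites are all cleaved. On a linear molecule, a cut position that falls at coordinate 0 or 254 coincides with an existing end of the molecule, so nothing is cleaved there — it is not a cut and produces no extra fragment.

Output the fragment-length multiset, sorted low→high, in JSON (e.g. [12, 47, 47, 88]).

[1,3,4,4,5,6,7,7,7,8,8,10,10,12,14,15,15,17,17,18,19,21,26]

Per-enzyme occurrences:
  ZebI GATCGCA/1: at [25, 118, 173, 192, 200] ⇒ [26, 119, 174, 193, 201]
  IvoI TCGG/1: at [20, 52, 58, 62, 86, 143, 229, 236] ⇒ [21, 53, 59, 63, 87, 144, 230, 237]
  BxoIII AAAGGGTC/0: at [1, 9, 36, 46, 66, 102, 126, 148, 216] ⇒ [1, 9, 36, 46, 66, 102, 126, 148, 216]

All cut coordinates (distinct, sorted): [1, 9, 21, 26, 36, 46, 53, 59, 63, 66, 87, 102, 119, 126, 144, 148, 174, 193, 201, 216, 230, 237]

Fragment lengths:
  [0,1): 1 bp
  [1,9): 8 bp
  [9,21): 12 bp
  [21,26): 5 bp
  [26,36): 10 bp
  [36,46): 10 bp
  [46,53): 7 bp
  [53,59): 6 bp
  [59,63): 4 bp
  [63,66): 3 bp
  [66,87): 21 bp
  [87,102): 15 bp
  [102,119): 17 bp
  [119,126): 7 bp
  [126,144): 18 bp
  [144,148): 4 bp
  [148,174): 26 bp
  [174,193): 19 bp
  [193,201): 8 bp
  [201,216): 15 bp
  [216,230): 14 bp
  [230,237): 7 bp
  [237,254): 17 bp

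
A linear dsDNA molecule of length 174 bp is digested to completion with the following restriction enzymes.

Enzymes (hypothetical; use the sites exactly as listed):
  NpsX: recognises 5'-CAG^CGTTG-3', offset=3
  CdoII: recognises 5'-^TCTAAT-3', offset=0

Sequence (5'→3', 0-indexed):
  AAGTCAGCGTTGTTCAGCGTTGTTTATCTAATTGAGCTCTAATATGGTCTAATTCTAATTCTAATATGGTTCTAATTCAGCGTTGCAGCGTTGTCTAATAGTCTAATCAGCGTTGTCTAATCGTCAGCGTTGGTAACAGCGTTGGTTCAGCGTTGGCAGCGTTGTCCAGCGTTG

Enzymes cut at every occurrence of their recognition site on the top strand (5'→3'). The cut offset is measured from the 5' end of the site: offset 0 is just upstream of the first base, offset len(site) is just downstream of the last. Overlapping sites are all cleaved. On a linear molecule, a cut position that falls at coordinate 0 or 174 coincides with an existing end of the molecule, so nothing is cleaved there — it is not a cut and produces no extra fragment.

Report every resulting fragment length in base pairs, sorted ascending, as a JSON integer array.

[5,5,5,6,6,7,8,8,9,9,9,10,10,10,10,11,11,11,12,12]

Per-enzyme occurrences:
  NpsX (CAGCGTTG, off=3): starts [4, 14, 77, 85, 107, 124, 136, 147, 156, 166] → cuts [7, 17, 80, 88, 110, 127, 139, 150, 159, 169]
  CdoII (TCTAAT, off=0): starts [26, 37, 47, 53, 59, 70, 93, 101, 115] → cuts [26, 37, 47, 53, 59, 70, 93, 101, 115]

All cut coordinates (distinct, sorted): [7, 17, 26, 37, 47, 53, 59, 70, 80, 88, 93, 101, 110, 115, 127, 139, 150, 159, 169]

Fragment lengths:
  [0,7): 7 bp
  [7,17): 10 bp
  [17,26): 9 bp
  [26,37): 11 bp
  [37,47): 10 bp
  [47,53): 6 bp
  [53,59): 6 bp
  [59,70): 11 bp
  [70,80): 10 bp
  [80,88): 8 bp
  [88,93): 5 bp
  [93,101): 8 bp
  [101,110): 9 bp
  [110,115): 5 bp
  [115,127): 12 bp
  [127,139): 12 bp
  [139,150): 11 bp
  [150,159): 9 bp
  [159,169): 10 bp
  [169,174): 5 bp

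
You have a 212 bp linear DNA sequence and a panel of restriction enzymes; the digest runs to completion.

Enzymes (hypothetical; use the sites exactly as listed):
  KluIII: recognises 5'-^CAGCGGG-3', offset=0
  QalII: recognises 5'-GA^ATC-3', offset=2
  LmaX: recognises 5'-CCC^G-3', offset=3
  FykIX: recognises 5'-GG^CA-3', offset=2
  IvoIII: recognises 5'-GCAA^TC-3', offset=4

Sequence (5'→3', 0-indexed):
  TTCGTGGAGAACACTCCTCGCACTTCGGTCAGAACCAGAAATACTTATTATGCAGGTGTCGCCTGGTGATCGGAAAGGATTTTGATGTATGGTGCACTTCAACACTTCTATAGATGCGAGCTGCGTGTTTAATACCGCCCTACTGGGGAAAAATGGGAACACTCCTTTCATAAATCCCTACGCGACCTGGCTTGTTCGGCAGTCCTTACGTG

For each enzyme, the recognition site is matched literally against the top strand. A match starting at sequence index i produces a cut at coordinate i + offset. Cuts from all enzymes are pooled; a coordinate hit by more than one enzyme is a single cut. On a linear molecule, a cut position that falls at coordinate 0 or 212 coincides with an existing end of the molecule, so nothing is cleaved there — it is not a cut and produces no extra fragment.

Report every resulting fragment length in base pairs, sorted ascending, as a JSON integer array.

[13,199]

Per-enzyme occurrences:
  KluIII (CAGCGGG, off=0): no sites
  QalII (GAATC, off=2): no sites
  LmaX (CCCG, off=3): no sites
  FykIX GGCA/2: at [197] ⇒ [199]
  IvoIII (GCAATC, off=4): no sites

Pooled cuts: [199]

Fragment lengths:
  [0,199): 199 bp
  [199,212): 13 bp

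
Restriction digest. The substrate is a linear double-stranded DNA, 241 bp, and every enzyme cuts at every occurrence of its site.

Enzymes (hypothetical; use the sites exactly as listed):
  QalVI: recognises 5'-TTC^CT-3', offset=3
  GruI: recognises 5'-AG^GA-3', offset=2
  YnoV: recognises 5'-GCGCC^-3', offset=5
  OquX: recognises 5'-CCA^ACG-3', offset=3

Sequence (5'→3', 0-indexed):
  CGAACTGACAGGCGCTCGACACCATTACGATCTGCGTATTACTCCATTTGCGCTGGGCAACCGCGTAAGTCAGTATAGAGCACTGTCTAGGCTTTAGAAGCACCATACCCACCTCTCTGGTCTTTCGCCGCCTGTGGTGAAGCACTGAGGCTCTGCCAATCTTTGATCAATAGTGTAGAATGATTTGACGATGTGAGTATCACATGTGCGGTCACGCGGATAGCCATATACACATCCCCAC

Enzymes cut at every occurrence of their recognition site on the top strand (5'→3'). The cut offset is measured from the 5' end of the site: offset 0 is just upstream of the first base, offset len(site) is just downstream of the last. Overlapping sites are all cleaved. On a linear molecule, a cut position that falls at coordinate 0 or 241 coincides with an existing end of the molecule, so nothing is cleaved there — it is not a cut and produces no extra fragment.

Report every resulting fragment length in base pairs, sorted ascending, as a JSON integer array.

Scan for sites:
  QalVI (TTCCT, off=3): no sites
  GruI (AGGA, off=2): no sites
  YnoV (GCGCC, off=5): no sites
  OquX (CCAACG, off=3): no sites

All cut coordinates (distinct, sorted): ∅

Fragments:
  no cuts → one linear fragment of 241 bp

[241]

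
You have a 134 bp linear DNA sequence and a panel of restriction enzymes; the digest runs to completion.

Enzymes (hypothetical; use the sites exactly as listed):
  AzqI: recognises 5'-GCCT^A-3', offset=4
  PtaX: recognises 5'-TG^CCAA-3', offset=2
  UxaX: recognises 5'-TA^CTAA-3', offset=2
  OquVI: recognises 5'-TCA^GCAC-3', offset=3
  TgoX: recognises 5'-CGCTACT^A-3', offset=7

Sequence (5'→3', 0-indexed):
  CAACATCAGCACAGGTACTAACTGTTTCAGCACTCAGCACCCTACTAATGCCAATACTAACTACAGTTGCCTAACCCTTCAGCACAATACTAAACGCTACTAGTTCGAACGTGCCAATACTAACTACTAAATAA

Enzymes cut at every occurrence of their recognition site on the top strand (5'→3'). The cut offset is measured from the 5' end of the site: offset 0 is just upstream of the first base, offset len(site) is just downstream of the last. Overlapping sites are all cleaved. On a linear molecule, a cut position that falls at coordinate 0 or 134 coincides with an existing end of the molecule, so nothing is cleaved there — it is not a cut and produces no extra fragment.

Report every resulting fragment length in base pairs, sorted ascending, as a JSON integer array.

[6,6,6,7,7,8,8,8,8,9,9,12,12,12,16]

Per-enzyme occurrences:
  AzqI (GCCTA, off=4): starts [68] → cuts [72]
  PtaX (TGCCAA, off=2): starts [48, 111] → cuts [50, 113]
  UxaX (TACTAA, off=2): starts [15, 42, 54, 87, 117, 124] → cuts [17, 44, 56, 89, 119, 126]
  OquVI (TCAGCAC, off=3): starts [5, 26, 33, 78] → cuts [8, 29, 36, 81]
  TgoX (CGCTACTA, off=7): starts [94] → cuts [101]

All cut coordinates (distinct, sorted): [8, 17, 29, 36, 44, 50, 56, 72, 81, 89, 101, 113, 119, 126]

Fragment lengths:
  [0,8): 8 bp
  [8,17): 9 bp
  [17,29): 12 bp
  [29,36): 7 bp
  [36,44): 8 bp
  [44,50): 6 bp
  [50,56): 6 bp
  [56,72): 16 bp
  [72,81): 9 bp
  [81,89): 8 bp
  [89,101): 12 bp
  [101,113): 12 bp
  [113,119): 6 bp
  [119,126): 7 bp
  [126,134): 8 bp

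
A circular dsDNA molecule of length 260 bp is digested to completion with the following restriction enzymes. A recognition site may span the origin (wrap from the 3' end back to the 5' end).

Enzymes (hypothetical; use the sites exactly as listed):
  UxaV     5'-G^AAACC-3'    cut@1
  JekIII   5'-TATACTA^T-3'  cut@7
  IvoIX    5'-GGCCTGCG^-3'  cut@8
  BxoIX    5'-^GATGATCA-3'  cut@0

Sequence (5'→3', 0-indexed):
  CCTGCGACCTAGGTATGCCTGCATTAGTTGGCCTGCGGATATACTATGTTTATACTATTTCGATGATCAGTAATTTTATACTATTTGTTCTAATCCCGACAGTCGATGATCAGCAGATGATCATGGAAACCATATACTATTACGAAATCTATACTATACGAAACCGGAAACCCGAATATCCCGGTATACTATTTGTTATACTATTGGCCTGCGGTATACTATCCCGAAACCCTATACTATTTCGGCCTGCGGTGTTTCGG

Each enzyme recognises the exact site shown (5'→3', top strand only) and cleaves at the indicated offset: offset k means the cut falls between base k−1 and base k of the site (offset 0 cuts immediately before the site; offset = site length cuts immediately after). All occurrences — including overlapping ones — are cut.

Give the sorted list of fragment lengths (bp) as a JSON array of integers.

Scan for sites:
  UxaV (GAAACC, off=1): starts [125, 159, 166, 225] → cuts [126, 160, 167, 226]
  JekIII (TATACTAT, off=7): starts [39, 50, 76, 132, 149, 184, 196, 214, 232] → cuts [46, 57, 83, 139, 156, 191, 203, 221, 239]
  IvoIX (GGCCTGCG, off=8): starts [29, 205, 243, 258] → cuts [6, 37, 213, 251]
  BxoIX (GATGATCA, off=0): starts [61, 104, 115] → cuts [61, 104, 115]

All cut coordinates (distinct, sorted): [6, 37, 46, 57, 61, 83, 104, 115, 126, 139, 156, 160, 167, 191, 203, 213, 221, 226, 239, 251]

Fragments:
  6→37: 31 bp
  37→46: 9 bp
  46→57: 11 bp
  57→61: 4 bp
  61→83: 22 bp
  83→104: 21 bp
  104→115: 11 bp
  115→126: 11 bp
  126→139: 13 bp
  139→156: 17 bp
  156→160: 4 bp
  160→167: 7 bp
  167→191: 24 bp
  191→203: 12 bp
  203→213: 10 bp
  213→221: 8 bp
  221→226: 5 bp
  226→239: 13 bp
  239→251: 12 bp
  251→6 (wrap): 260-251+6 = 15 bp

[4,4,5,7,8,9,10,11,11,11,12,12,13,13,15,17,21,22,24,31]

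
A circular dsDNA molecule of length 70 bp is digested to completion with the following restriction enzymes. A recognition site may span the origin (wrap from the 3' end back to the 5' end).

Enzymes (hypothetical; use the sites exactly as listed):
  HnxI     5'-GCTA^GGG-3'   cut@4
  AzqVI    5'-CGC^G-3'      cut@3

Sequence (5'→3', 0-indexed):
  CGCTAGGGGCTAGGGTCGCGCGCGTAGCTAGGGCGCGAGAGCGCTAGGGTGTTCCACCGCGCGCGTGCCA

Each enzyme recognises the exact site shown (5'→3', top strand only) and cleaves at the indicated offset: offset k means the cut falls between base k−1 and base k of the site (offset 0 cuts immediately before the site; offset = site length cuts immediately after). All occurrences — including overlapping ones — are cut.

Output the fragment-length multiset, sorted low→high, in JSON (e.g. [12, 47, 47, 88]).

[2,2,2,2,6,7,7,7,10,11,14]

Scan for sites:
  HnxI (GCTAGGG, off=4): starts [1, 8, 26, 42] → cuts [5, 12, 30, 46]
  AzqVI (CGCG, off=3): starts [16, 18, 20, 33, 57, 59, 61] → cuts [19, 21, 23, 36, 60, 62, 64]

Pooled cuts: [5, 12, 19, 21, 23, 30, 36, 46, 60, 62, 64]

Fragment lengths:
  5→12: 7 bp
  12→19: 7 bp
  19→21: 2 bp
  21→23: 2 bp
  23→30: 7 bp
  30→36: 6 bp
  36→46: 10 bp
  46→60: 14 bp
  60→62: 2 bp
  62→64: 2 bp
  64→5 (wrap): 70-64+5 = 11 bp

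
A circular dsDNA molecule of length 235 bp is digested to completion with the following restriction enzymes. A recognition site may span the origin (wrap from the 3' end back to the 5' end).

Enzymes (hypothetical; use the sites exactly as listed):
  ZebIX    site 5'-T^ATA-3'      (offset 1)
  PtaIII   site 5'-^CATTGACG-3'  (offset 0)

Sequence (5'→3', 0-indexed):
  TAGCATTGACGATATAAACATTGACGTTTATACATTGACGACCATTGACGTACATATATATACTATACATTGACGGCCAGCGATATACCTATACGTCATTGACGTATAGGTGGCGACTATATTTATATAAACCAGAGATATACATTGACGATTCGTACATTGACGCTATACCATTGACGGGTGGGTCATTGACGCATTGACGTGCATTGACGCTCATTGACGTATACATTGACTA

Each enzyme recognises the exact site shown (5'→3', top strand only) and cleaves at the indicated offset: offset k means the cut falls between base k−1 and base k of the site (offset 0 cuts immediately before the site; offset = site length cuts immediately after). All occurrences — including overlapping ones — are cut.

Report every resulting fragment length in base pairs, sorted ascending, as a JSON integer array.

Per-enzyme occurrences:
  ZebIX TATA/1: at [12, 28, 54, 56, 58, 63, 83, 89, 104, 117, 123, 125, 138, 166, 222, 233] ⇒ [13, 29, 55, 57, 59, 64, 84, 90, 105, 118, 124, 126, 139, 167, 223, 234]
  PtaIII CATTGACG/0: at [3, 18, 32, 42, 67, 96, 142, 157, 171, 186, 194, 204, 214] ⇒ [3, 18, 32, 42, 67, 96, 142, 157, 171, 186, 194, 204, 214]

Pooled cuts: [3, 13, 18, 29, 32, 42, 55, 57, 59, 64, 67, 84, 90, 96, 105, 118, 124, 126, 139, 142, 157, 167, 171, 186, 194, 204, 214, 223, 234]

Fragment lengths:
  3→13: 10 bp
  13→18: 5 bp
  18→29: 11 bp
  29→32: 3 bp
  32→42: 10 bp
  42→55: 13 bp
  55→57: 2 bp
  57→59: 2 bp
  59→64: 5 bp
  64→67: 3 bp
  67→84: 17 bp
  84→90: 6 bp
  90→96: 6 bp
  96→105: 9 bp
  105→118: 13 bp
  118→124: 6 bp
  124→126: 2 bp
  126→139: 13 bp
  139→142: 3 bp
  142→157: 15 bp
  157→167: 10 bp
  167→171: 4 bp
  171→186: 15 bp
  186→194: 8 bp
  194→204: 10 bp
  204→214: 10 bp
  214→223: 9 bp
  223→234: 11 bp
  234→3 (wrap): 235-234+3 = 4 bp

[2,2,2,3,3,3,4,4,5,5,6,6,6,8,9,9,10,10,10,10,10,11,11,13,13,13,15,15,17]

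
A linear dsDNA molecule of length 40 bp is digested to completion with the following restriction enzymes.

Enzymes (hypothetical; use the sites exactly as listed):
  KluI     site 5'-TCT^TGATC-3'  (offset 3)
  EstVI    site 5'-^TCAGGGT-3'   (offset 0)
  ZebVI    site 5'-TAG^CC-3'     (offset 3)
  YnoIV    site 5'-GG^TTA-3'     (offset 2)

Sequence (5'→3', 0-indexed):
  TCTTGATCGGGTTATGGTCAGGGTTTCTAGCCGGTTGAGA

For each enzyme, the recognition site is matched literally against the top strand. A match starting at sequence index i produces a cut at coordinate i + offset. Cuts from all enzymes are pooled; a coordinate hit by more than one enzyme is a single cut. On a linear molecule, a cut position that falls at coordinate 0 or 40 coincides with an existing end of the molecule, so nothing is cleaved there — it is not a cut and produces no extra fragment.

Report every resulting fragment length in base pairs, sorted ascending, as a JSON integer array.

Per-enzyme occurrences:
  KluI TCTTGATC/3: at [0] ⇒ [3]
  EstVI TCAGGGT/0: at [17] ⇒ [17]
  ZebVI TAGCC/3: at [27] ⇒ [30]
  YnoIV GGTTA/2: at [9] ⇒ [11]

All cut coordinates (distinct, sorted): [3, 11, 17, 30]

Fragment lengths:
  [0,3): 3 bp
  [3,11): 8 bp
  [11,17): 6 bp
  [17,30): 13 bp
  [30,40): 10 bp

[3,6,8,10,13]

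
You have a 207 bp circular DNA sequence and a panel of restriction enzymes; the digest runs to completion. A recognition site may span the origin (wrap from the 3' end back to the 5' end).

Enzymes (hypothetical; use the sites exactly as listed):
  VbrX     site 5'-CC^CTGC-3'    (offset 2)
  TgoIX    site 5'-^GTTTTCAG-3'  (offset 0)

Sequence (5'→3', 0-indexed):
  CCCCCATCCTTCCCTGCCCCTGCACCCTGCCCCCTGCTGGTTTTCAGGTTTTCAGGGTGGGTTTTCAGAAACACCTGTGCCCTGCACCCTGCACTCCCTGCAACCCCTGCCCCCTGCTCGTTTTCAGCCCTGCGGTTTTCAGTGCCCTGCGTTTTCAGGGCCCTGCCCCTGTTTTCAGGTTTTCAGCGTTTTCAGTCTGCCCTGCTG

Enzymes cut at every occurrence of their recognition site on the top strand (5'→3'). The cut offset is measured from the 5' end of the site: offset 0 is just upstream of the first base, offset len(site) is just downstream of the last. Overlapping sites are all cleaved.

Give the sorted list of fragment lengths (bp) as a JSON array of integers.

Site scan:
  VbrX CCCTGC/2: at [11, 17, 24, 31, 79, 86, 95, 104, 111, 127, 144, 160, 199] ⇒ [13, 19, 26, 33, 81, 88, 97, 106, 113, 129, 146, 162, 201]
  TgoIX GTTTTCAG/0: at [39, 47, 60, 119, 134, 150, 170, 178, 187] ⇒ [39, 47, 60, 119, 134, 150, 170, 178, 187]

All cut coordinates (distinct, sorted): [13, 19, 26, 33, 39, 47, 60, 81, 88, 97, 106, 113, 119, 129, 134, 146, 150, 162, 170, 178, 187, 201]

Fragment lengths:
  13→19: 6 bp
  19→26: 7 bp
  26→33: 7 bp
  33→39: 6 bp
  39→47: 8 bp
  47→60: 13 bp
  60→81: 21 bp
  81→88: 7 bp
  88→97: 9 bp
  97→106: 9 bp
  106→113: 7 bp
  113→119: 6 bp
  119→129: 10 bp
  129→134: 5 bp
  134→146: 12 bp
  146→150: 4 bp
  150→162: 12 bp
  162→170: 8 bp
  170→178: 8 bp
  178→187: 9 bp
  187→201: 14 bp
  201→13 (wrap): 207-201+13 = 19 bp

[4,5,6,6,6,7,7,7,7,8,8,8,9,9,9,10,12,12,13,14,19,21]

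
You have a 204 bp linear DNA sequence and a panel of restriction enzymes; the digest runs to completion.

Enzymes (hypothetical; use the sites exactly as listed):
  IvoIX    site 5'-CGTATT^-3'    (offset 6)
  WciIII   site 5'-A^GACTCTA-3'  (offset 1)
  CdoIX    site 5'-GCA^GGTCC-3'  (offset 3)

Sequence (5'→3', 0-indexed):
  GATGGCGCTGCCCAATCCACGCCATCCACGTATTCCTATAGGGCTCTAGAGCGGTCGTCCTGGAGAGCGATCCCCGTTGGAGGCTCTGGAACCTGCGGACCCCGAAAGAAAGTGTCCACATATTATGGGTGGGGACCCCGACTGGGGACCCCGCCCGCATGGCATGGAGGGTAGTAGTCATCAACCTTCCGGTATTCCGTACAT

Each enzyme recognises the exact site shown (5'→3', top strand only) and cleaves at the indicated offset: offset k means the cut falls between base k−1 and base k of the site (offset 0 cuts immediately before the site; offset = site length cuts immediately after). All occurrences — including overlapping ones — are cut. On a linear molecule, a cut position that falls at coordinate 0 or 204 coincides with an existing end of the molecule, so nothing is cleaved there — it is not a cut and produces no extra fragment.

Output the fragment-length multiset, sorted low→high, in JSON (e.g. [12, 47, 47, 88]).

Scan for sites:
  IvoIX (CGTATT, off=6): starts [28] → cuts [34]
  WciIII (AGACTCTA, off=1): no sites
  CdoIX (GCAGGTCC, off=3): no sites

All cut coordinates (distinct, sorted): [34]

Fragments:
  [0,34): 34 bp
  [34,204): 170 bp

[34,170]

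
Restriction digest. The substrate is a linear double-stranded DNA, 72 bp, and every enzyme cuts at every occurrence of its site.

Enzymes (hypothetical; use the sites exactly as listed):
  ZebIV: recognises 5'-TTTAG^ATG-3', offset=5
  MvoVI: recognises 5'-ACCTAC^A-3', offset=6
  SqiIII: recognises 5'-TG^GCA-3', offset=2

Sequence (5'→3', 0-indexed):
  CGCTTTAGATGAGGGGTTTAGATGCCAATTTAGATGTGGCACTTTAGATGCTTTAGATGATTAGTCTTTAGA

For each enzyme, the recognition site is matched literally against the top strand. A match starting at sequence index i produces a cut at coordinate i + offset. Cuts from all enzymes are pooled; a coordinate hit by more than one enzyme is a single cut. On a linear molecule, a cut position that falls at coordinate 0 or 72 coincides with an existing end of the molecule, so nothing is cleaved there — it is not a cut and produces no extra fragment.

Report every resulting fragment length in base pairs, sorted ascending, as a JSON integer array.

Scan for sites:
  ZebIV TTTAGATG/5: at [3, 16, 28, 42, 51] ⇒ [8, 21, 33, 47, 56]
  MvoVI (ACCTACA, off=6): no sites
  SqiIII TGGCA/2: at [36] ⇒ [38]

Pooled cuts: [8, 21, 33, 38, 47, 56]

Fragments:
  [0,8): 8 bp
  [8,21): 13 bp
  [21,33): 12 bp
  [33,38): 5 bp
  [38,47): 9 bp
  [47,56): 9 bp
  [56,72): 16 bp

[5,8,9,9,12,13,16]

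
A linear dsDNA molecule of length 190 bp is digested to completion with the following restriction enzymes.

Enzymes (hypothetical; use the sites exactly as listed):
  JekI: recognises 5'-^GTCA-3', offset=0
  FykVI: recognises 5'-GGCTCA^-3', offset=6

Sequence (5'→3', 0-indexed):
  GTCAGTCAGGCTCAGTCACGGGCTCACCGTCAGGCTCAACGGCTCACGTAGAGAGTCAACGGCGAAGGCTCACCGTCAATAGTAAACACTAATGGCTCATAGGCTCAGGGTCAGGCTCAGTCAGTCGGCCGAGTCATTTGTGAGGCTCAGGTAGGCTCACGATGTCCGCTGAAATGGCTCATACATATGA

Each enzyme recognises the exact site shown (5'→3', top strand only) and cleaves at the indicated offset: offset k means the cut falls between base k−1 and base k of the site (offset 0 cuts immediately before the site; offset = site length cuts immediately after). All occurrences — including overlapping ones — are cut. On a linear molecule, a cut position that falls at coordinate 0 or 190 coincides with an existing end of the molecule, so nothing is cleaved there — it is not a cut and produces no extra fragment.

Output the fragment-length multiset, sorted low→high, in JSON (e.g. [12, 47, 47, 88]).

[2,2,2,4,8,8,8,9,10,10,10,10,12,13,17,18,22,25]

Site scan:
  JekI (GTCA, off=0): starts [0, 4, 14, 28, 54, 74, 109, 119, 132] → cuts [4, 14, 28, 54, 74, 109, 119, 132] (position 0 is a terminus of the linear molecule — no cut)
  FykVI (GGCTCA, off=6): starts [8, 20, 32, 40, 66, 93, 101, 113, 143, 153, 175] → cuts [14, 26, 38, 46, 72, 99, 107, 119, 149, 159, 181]

All cut coordinates (distinct, sorted): [4, 14, 26, 28, 38, 46, 54, 72, 74, 99, 107, 109, 119, 132, 149, 159, 181]

Fragments:
  [0,4): 4 bp
  [4,14): 10 bp
  [14,26): 12 bp
  [26,28): 2 bp
  [28,38): 10 bp
  [38,46): 8 bp
  [46,54): 8 bp
  [54,72): 18 bp
  [72,74): 2 bp
  [74,99): 25 bp
  [99,107): 8 bp
  [107,109): 2 bp
  [109,119): 10 bp
  [119,132): 13 bp
  [132,149): 17 bp
  [149,159): 10 bp
  [159,181): 22 bp
  [181,190): 9 bp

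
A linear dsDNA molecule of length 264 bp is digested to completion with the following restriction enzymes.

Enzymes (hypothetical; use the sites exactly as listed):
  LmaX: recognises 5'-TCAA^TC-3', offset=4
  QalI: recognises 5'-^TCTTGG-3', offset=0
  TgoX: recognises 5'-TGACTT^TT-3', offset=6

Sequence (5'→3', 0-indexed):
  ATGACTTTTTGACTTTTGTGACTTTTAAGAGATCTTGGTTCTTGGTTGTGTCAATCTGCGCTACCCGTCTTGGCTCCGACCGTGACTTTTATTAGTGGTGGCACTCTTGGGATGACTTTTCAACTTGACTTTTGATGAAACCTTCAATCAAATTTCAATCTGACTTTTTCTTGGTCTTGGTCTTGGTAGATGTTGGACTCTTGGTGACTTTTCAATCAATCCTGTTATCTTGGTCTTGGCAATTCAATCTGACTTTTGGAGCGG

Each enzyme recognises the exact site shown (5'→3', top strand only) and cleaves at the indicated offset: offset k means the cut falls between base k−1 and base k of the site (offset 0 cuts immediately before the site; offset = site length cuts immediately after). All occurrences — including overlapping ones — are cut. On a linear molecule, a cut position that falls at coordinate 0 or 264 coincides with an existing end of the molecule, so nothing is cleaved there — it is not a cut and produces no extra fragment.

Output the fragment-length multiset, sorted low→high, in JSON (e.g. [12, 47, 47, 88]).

[2,4,5,6,6,6,7,7,8,8,8,8,8,9,9,11,12,13,13,14,14,15,16,16,18,21]

Site scan:
  LmaX (TCAATC, off=4): starts [50, 143, 154, 211, 215, 243] → cuts [54, 147, 158, 215, 219, 247]
  QalI (TCTTGG, off=0): starts [32, 39, 67, 104, 168, 174, 180, 198, 227, 233] → cuts [32, 39, 67, 104, 168, 174, 180, 198, 227, 233]
  TgoX (TGACTTTT, off=6): starts [1, 9, 18, 82, 112, 125, 160, 204, 249] → cuts [7, 15, 24, 88, 118, 131, 166, 210, 255]

Pooled cuts: [7, 15, 24, 32, 39, 54, 67, 88, 104, 118, 131, 147, 158, 166, 168, 174, 180, 198, 210, 215, 219, 227, 233, 247, 255]

Fragment lengths:
  [0,7): 7 bp
  [7,15): 8 bp
  [15,24): 9 bp
  [24,32): 8 bp
  [32,39): 7 bp
  [39,54): 15 bp
  [54,67): 13 bp
  [67,88): 21 bp
  [88,104): 16 bp
  [104,118): 14 bp
  [118,131): 13 bp
  [131,147): 16 bp
  [147,158): 11 bp
  [158,166): 8 bp
  [166,168): 2 bp
  [168,174): 6 bp
  [174,180): 6 bp
  [180,198): 18 bp
  [198,210): 12 bp
  [210,215): 5 bp
  [215,219): 4 bp
  [219,227): 8 bp
  [227,233): 6 bp
  [233,247): 14 bp
  [247,255): 8 bp
  [255,264): 9 bp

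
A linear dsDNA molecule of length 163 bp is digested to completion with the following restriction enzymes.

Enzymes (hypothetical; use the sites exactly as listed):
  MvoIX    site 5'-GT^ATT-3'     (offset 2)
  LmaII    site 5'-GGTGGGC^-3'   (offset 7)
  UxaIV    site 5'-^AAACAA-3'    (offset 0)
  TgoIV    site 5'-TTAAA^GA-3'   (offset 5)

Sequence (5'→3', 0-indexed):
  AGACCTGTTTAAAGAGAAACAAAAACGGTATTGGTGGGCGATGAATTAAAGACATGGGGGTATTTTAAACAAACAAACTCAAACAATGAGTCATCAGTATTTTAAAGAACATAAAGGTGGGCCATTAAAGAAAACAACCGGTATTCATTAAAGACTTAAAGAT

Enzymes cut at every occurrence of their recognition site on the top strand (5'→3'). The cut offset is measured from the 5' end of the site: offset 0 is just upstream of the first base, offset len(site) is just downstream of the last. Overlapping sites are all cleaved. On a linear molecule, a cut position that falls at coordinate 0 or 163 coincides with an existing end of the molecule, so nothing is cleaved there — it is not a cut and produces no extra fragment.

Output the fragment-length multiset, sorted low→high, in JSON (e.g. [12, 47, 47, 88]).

Per-enzyme occurrences:
  MvoIX GTATT/2: at [27, 59, 96, 140] ⇒ [29, 61, 98, 142]
  LmaII GGTGGGC/7: at [32, 115] ⇒ [39, 122]
  UxaIV AAACAA/0: at [16, 66, 70, 80, 131] ⇒ [16, 66, 70, 80, 131]
  TgoIV TTAAAGA/5: at [8, 45, 101, 124, 147, 155] ⇒ [13, 50, 106, 129, 152, 160]

All cut coordinates (distinct, sorted): [13, 16, 29, 39, 50, 61, 66, 70, 80, 98, 106, 122, 129, 131, 142, 152, 160]

Fragment lengths:
  [0,13): 13 bp
  [13,16): 3 bp
  [16,29): 13 bp
  [29,39): 10 bp
  [39,50): 11 bp
  [50,61): 11 bp
  [61,66): 5 bp
  [66,70): 4 bp
  [70,80): 10 bp
  [80,98): 18 bp
  [98,106): 8 bp
  [106,122): 16 bp
  [122,129): 7 bp
  [129,131): 2 bp
  [131,142): 11 bp
  [142,152): 10 bp
  [152,160): 8 bp
  [160,163): 3 bp

[2,3,3,4,5,7,8,8,10,10,10,11,11,11,13,13,16,18]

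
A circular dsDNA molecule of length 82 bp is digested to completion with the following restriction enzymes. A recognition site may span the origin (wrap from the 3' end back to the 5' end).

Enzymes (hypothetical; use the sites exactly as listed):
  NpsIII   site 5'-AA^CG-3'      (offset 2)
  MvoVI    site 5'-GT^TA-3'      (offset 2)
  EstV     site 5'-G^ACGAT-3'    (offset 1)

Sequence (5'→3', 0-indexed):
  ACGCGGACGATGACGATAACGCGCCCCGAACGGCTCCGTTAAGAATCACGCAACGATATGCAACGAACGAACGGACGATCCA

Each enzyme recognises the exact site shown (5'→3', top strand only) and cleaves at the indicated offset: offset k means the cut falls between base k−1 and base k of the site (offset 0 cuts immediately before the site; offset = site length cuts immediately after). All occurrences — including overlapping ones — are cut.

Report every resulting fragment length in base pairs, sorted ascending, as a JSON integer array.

[3,4,4,5,6,7,9,9,10,11,14]

Site scan:
  NpsIII (AACG, off=2): starts [17, 28, 51, 61, 65, 69, 81] → cuts [1, 19, 30, 53, 63, 67, 71]
  MvoVI (GTTA, off=2): starts [37] → cuts [39]
  EstV (GACGAT, off=1): starts [5, 11, 73] → cuts [6, 12, 74]

All cut coordinates (distinct, sorted): [1, 6, 12, 19, 30, 39, 53, 63, 67, 71, 74]

Fragments:
  1→6: 5 bp
  6→12: 6 bp
  12→19: 7 bp
  19→30: 11 bp
  30→39: 9 bp
  39→53: 14 bp
  53→63: 10 bp
  63→67: 4 bp
  67→71: 4 bp
  71→74: 3 bp
  74→1 (wrap): 82-74+1 = 9 bp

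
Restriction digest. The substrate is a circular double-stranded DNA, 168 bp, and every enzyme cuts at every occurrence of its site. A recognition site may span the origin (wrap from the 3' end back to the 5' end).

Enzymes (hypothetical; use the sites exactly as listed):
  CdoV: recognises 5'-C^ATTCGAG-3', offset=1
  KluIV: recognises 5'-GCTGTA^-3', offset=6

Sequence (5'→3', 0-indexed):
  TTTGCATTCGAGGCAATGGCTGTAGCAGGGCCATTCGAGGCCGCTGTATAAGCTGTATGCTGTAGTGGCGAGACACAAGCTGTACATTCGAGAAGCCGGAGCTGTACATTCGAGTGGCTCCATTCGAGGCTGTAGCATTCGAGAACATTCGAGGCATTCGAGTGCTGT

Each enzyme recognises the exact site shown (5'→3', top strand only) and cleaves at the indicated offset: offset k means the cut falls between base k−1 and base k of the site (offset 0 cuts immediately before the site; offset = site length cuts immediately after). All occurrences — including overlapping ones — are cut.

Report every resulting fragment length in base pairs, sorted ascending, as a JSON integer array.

Per-enzyme occurrences:
  CdoV (CATTCGAG, off=1): starts [4, 31, 84, 106, 120, 135, 145, 154] → cuts [5, 32, 85, 107, 121, 136, 146, 155]
  KluIV (GCTGTA, off=6): starts [18, 42, 51, 58, 78, 100, 128] → cuts [24, 48, 57, 64, 84, 106, 134]

Pooled cuts: [5, 24, 32, 48, 57, 64, 84, 85, 106, 107, 121, 134, 136, 146, 155]

Fragment lengths:
  5→24: 19 bp
  24→32: 8 bp
  32→48: 16 bp
  48→57: 9 bp
  57→64: 7 bp
  64→84: 20 bp
  84→85: 1 bp
  85→106: 21 bp
  106→107: 1 bp
  107→121: 14 bp
  121→134: 13 bp
  134→136: 2 bp
  136→146: 10 bp
  146→155: 9 bp
  155→5 (wrap): 168-155+5 = 18 bp

[1,1,2,7,8,9,9,10,13,14,16,18,19,20,21]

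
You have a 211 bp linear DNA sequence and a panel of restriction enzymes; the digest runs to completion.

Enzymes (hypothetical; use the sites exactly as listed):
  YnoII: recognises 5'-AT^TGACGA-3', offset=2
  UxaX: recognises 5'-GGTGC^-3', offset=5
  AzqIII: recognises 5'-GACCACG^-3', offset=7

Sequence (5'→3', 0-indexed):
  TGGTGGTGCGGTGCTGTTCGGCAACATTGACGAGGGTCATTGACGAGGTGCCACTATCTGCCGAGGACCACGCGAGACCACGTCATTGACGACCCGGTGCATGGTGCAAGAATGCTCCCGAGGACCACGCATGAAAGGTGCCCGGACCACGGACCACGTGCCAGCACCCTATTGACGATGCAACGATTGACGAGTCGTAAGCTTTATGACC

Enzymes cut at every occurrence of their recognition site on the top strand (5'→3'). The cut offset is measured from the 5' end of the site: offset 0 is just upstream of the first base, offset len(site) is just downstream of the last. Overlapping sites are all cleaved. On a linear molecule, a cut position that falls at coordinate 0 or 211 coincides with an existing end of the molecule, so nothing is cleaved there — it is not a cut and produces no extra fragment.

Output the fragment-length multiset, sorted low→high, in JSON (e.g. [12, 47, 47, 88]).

Site scan:
  YnoII (ATTGACGA, off=2): starts [25, 38, 84, 170, 185] → cuts [27, 40, 86, 172, 187]
  UxaX (GGTGC, off=5): starts [4, 9, 46, 95, 102, 136] → cuts [9, 14, 51, 100, 107, 141]
  AzqIII (GACCACG, off=7): starts [65, 75, 122, 144, 151] → cuts [72, 82, 129, 151, 158]

All cut coordinates (distinct, sorted): [9, 14, 27, 40, 51, 72, 82, 86, 100, 107, 129, 141, 151, 158, 172, 187]

Fragments:
  [0,9): 9 bp
  [9,14): 5 bp
  [14,27): 13 bp
  [27,40): 13 bp
  [40,51): 11 bp
  [51,72): 21 bp
  [72,82): 10 bp
  [82,86): 4 bp
  [86,100): 14 bp
  [100,107): 7 bp
  [107,129): 22 bp
  [129,141): 12 bp
  [141,151): 10 bp
  [151,158): 7 bp
  [158,172): 14 bp
  [172,187): 15 bp
  [187,211): 24 bp

[4,5,7,7,9,10,10,11,12,13,13,14,14,15,21,22,24]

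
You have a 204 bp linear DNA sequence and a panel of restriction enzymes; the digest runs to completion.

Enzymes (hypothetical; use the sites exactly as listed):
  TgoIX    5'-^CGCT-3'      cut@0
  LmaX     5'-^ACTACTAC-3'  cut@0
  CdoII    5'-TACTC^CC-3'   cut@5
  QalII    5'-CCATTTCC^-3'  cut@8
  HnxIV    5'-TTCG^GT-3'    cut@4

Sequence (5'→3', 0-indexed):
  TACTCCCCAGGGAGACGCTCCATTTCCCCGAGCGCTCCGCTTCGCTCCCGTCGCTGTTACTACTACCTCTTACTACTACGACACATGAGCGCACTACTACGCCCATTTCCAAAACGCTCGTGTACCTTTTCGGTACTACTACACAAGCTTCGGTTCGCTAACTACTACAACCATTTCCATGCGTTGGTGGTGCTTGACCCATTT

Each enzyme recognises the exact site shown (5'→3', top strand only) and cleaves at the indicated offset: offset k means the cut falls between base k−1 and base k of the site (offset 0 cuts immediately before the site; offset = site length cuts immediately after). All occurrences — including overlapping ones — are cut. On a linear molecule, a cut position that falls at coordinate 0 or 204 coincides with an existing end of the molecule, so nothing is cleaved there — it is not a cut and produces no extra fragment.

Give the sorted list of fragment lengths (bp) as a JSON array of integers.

[2,3,4,5,5,5,5,5,7,9,10,12,13,18,18,18,18,21,26]

Scan for sites:
  TgoIX (CGCT, off=0): starts [15, 32, 37, 42, 51, 114, 155] → cuts [15, 32, 37, 42, 51, 114, 155]
  LmaX (ACTACTAC, off=0): starts [58, 71, 92, 134, 160] → cuts [58, 71, 92, 134, 160]
  CdoII (TACTCCC, off=5): starts [0] → cuts [5]
  QalII (CCATTTCC, off=8): starts [19, 102, 170] → cuts [27, 110, 178]
  HnxIV (TTCGGT, off=4): starts [128, 148] → cuts [132, 152]

All cut coordinates (distinct, sorted): [5, 15, 27, 32, 37, 42, 51, 58, 71, 92, 110, 114, 132, 134, 152, 155, 160, 178]

Fragment lengths:
  [0,5): 5 bp
  [5,15): 10 bp
  [15,27): 12 bp
  [27,32): 5 bp
  [32,37): 5 bp
  [37,42): 5 bp
  [42,51): 9 bp
  [51,58): 7 bp
  [58,71): 13 bp
  [71,92): 21 bp
  [92,110): 18 bp
  [110,114): 4 bp
  [114,132): 18 bp
  [132,134): 2 bp
  [134,152): 18 bp
  [152,155): 3 bp
  [155,160): 5 bp
  [160,178): 18 bp
  [178,204): 26 bp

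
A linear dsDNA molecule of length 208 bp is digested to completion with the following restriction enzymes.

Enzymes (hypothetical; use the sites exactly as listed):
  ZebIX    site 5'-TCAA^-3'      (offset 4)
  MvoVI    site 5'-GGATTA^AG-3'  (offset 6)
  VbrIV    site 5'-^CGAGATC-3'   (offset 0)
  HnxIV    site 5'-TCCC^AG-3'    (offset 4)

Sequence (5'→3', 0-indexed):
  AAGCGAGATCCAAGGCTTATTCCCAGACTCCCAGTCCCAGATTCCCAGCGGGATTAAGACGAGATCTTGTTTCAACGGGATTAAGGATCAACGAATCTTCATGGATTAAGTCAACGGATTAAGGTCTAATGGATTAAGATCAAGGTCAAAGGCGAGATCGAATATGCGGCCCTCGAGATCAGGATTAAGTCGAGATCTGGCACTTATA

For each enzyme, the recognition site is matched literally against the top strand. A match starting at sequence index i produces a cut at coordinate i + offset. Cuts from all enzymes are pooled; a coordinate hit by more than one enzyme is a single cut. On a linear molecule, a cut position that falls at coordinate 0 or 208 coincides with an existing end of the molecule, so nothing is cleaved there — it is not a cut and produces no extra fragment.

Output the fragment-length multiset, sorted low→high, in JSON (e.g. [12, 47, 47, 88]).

Scan for sites:
  ZebIX TCAA/4: at [71, 87, 110, 139, 145] ⇒ [75, 91, 114, 143, 149]
  MvoVI GGATTAAG/6: at [50, 77, 102, 115, 130, 181] ⇒ [56, 83, 108, 121, 136, 187]
  VbrIV CGAGATC/0: at [3, 59, 152, 173, 190] ⇒ [3, 59, 152, 173, 190]
  HnxIV TCCCAG/4: at [20, 28, 34, 42] ⇒ [24, 32, 38, 46]

All cut coordinates (distinct, sorted): [3, 24, 32, 38, 46, 56, 59, 75, 83, 91, 108, 114, 121, 136, 143, 149, 152, 173, 187, 190]

Fragments:
  [0,3): 3 bp
  [3,24): 21 bp
  [24,32): 8 bp
  [32,38): 6 bp
  [38,46): 8 bp
  [46,56): 10 bp
  [56,59): 3 bp
  [59,75): 16 bp
  [75,83): 8 bp
  [83,91): 8 bp
  [91,108): 17 bp
  [108,114): 6 bp
  [114,121): 7 bp
  [121,136): 15 bp
  [136,143): 7 bp
  [143,149): 6 bp
  [149,152): 3 bp
  [152,173): 21 bp
  [173,187): 14 bp
  [187,190): 3 bp
  [190,208): 18 bp

[3,3,3,3,6,6,6,7,7,8,8,8,8,10,14,15,16,17,18,21,21]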